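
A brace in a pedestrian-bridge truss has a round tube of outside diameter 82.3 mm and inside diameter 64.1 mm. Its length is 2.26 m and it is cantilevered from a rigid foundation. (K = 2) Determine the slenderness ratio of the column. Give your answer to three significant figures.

λ ≈ 173

d_o = 82.3 mm, d_i = 64.1 mm
I = π(d_o⁴ − d_i⁴)/64 = π(82.3⁴ − 64.10⁴)/64 = 1.423×10^6 mm⁴
A = 2.093×10^3 mm²;  r_min = √(I/A) = √(1.423×10^6/2.093×10^3) = 26.08 mm
L_e = K·L = 2 × 2.26 m = 4.520 m = 4520.0 mm
λ = L_e / r_min = 4520.0 / 26.08 = 173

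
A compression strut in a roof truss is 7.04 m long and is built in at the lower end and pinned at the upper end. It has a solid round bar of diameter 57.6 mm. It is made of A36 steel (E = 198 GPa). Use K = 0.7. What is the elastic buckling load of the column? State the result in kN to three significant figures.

I = πd⁴/64 = π×57.6⁴/64 = 5.403×10^5 mm⁴
I = 5.403×10^5 mm⁴ = 5.403×10^-7 m⁴
Effective length L_e = K·L = 0.7 × 7.04 = 4.928 m
P_cr = π²EI / L_e² = π² × 198×10⁹ × 5.403×10^-7 / 4.928² = 4.348×10^4 N

P_cr ≈ 43.5 kN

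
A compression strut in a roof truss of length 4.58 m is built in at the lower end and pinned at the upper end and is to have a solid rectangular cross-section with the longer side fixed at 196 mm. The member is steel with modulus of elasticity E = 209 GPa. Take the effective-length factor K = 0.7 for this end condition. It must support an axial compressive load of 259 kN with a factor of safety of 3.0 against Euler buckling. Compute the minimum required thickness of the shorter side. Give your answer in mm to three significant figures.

Required P_cr = n·P = 3.0 × 259 = 777.0 kN
L_e = K·L = 0.7 × 4.58 = 3.206 m
Required I = P_cr·L_e²/(π²E) = 7.770×10^5 × 3.206² / (π² × 2.09×10^11) = 3.872×10^-6 m⁴
I_req = 3.872×10^6 mm⁴
Rectangle, weak axis: I_min = h·b³/12 with h = 196 mm fixed  ⇒  b = (12I/h)^(1/3) = 61.9 mm

b ≈ 61.9 mm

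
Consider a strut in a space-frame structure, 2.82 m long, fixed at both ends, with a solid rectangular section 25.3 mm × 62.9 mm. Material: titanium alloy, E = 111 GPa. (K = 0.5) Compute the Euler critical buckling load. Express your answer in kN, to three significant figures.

Buckling occurs about the weak axis: I_min = h·b³/12 with b = 25.3 mm (the shorter side).
I_min = 62.9×25.3³/12 = 8.489×10^4 mm⁴
I = 8.489×10^4 mm⁴ = 8.489×10^-8 m⁴
Effective length L_e = K·L = 0.5 × 2.82 = 1.410 m
P_cr = π²EI / L_e² = π² × 111×10⁹ × 8.489×10^-8 / 1.410² = 4.678×10^4 N

P_cr ≈ 46.8 kN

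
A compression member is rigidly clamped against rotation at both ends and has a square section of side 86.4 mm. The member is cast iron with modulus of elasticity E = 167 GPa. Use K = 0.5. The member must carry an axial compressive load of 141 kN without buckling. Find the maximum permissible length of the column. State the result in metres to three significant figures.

I = a⁴/12 = 86.4⁴/12 = 4.644×10^6 mm⁴
I = 4.644×10^-6 m⁴
At the buckling limit P_cr = P = 1.410×10^5 N
From P_cr = π²EI/(K·L)²:  L = (1/K)·√(π²EI/P_cr) = (1/0.5)·√(π²×1.67×10^11×4.644×10^-6/1.410×10^5)
L = 14.7 m

L_max ≈ 14.7 m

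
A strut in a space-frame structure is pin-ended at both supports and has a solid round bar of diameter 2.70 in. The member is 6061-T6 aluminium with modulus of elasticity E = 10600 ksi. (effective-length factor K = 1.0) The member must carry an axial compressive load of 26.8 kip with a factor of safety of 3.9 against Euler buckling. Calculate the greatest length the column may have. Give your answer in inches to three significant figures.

I = πd⁴/64 = π×2.70⁴/64 = 2.609 in⁴
Required critical load P_cr = n·P = 3.9 × 26.8 = 104.5 kip = 1.045×10^5 lb
From P_cr = π²EI/(K·L)²:  L = (1/K)·√(π²EI/P_cr) = (1/1)·√(π²×1.06×10^7×2.609/1.045×10^5)
L = 51.1 in

L_max ≈ 51.1 in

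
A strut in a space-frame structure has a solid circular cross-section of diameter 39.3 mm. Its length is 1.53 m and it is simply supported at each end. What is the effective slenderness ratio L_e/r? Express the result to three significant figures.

For a solid circle r = d/4 = 39.3/4 = 9.825 mm
L_e = K·L = 1 × 1.53 m = 1.530 m = 1530.0 mm
λ = L_e / r_min = 1530.0 / 9.825 = 156

λ ≈ 156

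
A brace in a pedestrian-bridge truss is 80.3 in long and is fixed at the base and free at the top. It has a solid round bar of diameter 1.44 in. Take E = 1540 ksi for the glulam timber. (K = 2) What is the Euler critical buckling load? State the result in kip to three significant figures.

P_cr ≈ 0.124 kip

I = πd⁴/64 = π×1.44⁴/64 = 0.2111 in⁴
Effective length L_e = K·L = 2 × 80.3 = 160.6 in
P_cr = π²EI / L_e² = π² × 1540×10³ × 0.2111 / 160.6² = 124.4 lb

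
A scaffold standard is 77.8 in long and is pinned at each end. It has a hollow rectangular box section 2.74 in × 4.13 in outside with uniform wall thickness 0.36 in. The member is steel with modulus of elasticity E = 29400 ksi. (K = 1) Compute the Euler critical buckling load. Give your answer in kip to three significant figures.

Inner dimensions: h_i = 4.13 − 2×0.36 = 3.410 in, b_i = 2.74 − 2×0.36 = 2.020 in
Weak-axis I_min = (h_o·b_o³ − h_i·b_i³)/12 with b_o = 2.74, b_i = 2.020 in (shorter outer/inner sides).
I_min = (4.13×2.74³ − 3.410×2.020³)/12 = 4.738 in⁴
Effective length L_e = K·L = 1 × 77.8 = 77.80 in
P_cr = π²EI / L_e² = π² × 29400×10³ × 4.738 / 77.80² = 2.271×10^5 lb

P_cr ≈ 227 kip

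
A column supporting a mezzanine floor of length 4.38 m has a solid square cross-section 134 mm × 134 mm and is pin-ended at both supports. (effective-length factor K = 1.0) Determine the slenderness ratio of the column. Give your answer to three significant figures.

For a square r = a/√12 = 134/√12 = 38.68 mm
L_e = K·L = 1 × 4.38 m = 4.380 m = 4380.0 mm
λ = L_e / r_min = 4380.0 / 38.68 = 113

λ ≈ 113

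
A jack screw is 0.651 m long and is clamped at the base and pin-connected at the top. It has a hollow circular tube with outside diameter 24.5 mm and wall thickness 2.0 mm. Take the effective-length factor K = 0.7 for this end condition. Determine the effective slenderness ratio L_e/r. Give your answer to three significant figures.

Inner diameter d_i = 24.5 − 2×2.0 = 20.50 mm
I = π(d_o⁴ − d_i⁴)/64 = π(24.5⁴ − 20.50⁴)/64 = 9.017×10^3 mm⁴
A = 141.4 mm²;  r_min = √(I/A) = √(9.017×10^3/141.4) = 7.986 mm
L_e = K·L = 0.7 × 0.651 m = 0.4557 m = 455.70 mm
λ = L_e / r_min = 455.70 / 7.986 = 57.1

λ ≈ 57.1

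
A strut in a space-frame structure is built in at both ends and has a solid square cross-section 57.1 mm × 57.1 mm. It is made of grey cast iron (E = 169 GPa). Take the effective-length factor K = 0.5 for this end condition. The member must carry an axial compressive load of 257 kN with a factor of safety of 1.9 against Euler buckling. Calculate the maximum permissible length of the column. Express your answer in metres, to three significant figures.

L_max ≈ 3.48 m

I = a⁴/12 = 57.1⁴/12 = 8.859×10^5 mm⁴
I = 8.859×10^-7 m⁴
Required critical load P_cr = n·P = 1.9 × 257 = 488.3 kN = 4.883×10^5 N
From P_cr = π²EI/(K·L)²:  L = (1/K)·√(π²EI/P_cr) = (1/0.5)·√(π²×1.69×10^11×8.859×10^-7/4.883×10^5)
L = 3.48 m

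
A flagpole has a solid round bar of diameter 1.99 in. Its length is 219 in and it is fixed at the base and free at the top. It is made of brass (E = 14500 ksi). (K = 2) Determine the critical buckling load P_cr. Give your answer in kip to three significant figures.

I = πd⁴/64 = π×1.99⁴/64 = 0.7698 in⁴
Effective length L_e = K·L = 2 × 219 = 438.0 in
P_cr = π²EI / L_e² = π² × 14500×10³ × 0.7698 / 438.0² = 574.3 lb

P_cr ≈ 0.574 kip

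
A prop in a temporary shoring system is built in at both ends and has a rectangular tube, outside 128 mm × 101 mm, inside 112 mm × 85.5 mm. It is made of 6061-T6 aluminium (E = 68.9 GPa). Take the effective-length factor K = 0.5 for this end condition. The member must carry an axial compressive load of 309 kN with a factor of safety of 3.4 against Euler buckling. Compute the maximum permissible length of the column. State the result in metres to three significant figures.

L_max ≈ 3.65 m

Weak-axis I_min = (h_o·b_o³ − h_i·b_i³)/12 with b_o = 101, b_i = 85.50 mm (shorter outer/inner sides).
I_min = (128×101³ − 112.0×85.50³)/12 = 5.156×10^6 mm⁴
I = 5.156×10^-6 m⁴
Required critical load P_cr = n·P = 3.4 × 309 = 1051 kN = 1.051×10^6 N
From P_cr = π²EI/(K·L)²:  L = (1/K)·√(π²EI/P_cr) = (1/0.5)·√(π²×6.89×10^10×5.156×10^-6/1.051×10^6)
L = 3.65 m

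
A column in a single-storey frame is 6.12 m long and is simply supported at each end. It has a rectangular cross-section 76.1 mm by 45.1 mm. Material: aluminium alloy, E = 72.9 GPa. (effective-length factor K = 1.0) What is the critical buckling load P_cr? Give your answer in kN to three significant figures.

P_cr ≈ 11.2 kN

Buckling occurs about the weak axis: I_min = h·b³/12 with b = 45.1 mm (the shorter side).
I_min = 76.1×45.1³/12 = 5.817×10^5 mm⁴
I = 5.817×10^5 mm⁴ = 5.817×10^-7 m⁴
Effective length L_e = K·L = 1 × 6.12 = 6.120 m
P_cr = π²EI / L_e² = π² × 72.9×10⁹ × 5.817×10^-7 / 6.120² = 1.118×10^4 N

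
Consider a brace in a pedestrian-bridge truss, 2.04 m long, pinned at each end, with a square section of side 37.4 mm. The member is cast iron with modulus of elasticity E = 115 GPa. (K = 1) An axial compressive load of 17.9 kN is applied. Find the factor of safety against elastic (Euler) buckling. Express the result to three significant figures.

I = a⁴/12 = 37.4⁴/12 = 1.630×10^5 mm⁴
I = 1.630×10^5 mm⁴ = 1.630×10^-7 m⁴
Effective length L_e = K·L = 1 × 2.04 = 2.040 m
P_cr = π²EI / L_e² = π² × 115×10⁹ × 1.630×10^-7 / 2.040² = 4.447×10^4 N
Factor of safety n = P_cr / P = 44.467 / 17.9 = 2.48

n ≈ 2.48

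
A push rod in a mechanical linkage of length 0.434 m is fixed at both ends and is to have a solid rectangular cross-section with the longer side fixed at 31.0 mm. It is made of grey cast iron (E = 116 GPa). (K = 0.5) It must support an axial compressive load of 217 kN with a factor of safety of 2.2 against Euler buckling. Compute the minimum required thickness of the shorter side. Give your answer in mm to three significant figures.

b ≈ 19.7 mm

Required P_cr = n·P = 2.2 × 217 = 477.4 kN
L_e = K·L = 0.5 × 0.434 = 0.2170 m
Required I = P_cr·L_e²/(π²E) = 4.774×10^5 × 0.2170² / (π² × 1.16×10^11) = 1.964×10^-8 m⁴
I_req = 1.964×10^4 mm⁴
Rectangle, weak axis: I_min = h·b³/12 with h = 31.0 mm fixed  ⇒  b = (12I/h)^(1/3) = 19.7 mm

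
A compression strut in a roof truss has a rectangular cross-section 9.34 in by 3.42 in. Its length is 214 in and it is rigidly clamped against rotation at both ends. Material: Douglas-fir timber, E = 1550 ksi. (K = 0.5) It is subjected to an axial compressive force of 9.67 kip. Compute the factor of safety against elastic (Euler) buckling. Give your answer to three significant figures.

n ≈ 4.30

Buckling occurs about the weak axis: I_min = h·b³/12 with b = 3.42 in (the shorter side).
I_min = 9.34×3.42³/12 = 31.13 in⁴
Effective length L_e = K·L = 0.5 × 214 = 107.0 in
P_cr = π²EI / L_e² = π² × 1550×10³ × 31.13 / 107.0² = 4.160×10^4 lb
Factor of safety n = P_cr / P = 41.601 / 9.67 = 4.30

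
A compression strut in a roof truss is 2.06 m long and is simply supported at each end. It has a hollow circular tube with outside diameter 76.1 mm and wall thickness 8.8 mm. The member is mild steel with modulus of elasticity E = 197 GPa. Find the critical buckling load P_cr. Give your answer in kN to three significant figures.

Inner diameter d_i = 76.1 − 2×8.8 = 58.50 mm
I = π(d_o⁴ − d_i⁴)/64 = π(76.1⁴ − 58.50⁴)/64 = 1.071×10^6 mm⁴
I = 1.071×10^6 mm⁴ = 1.071×10^-6 m⁴
Effective length L_e = K·L = 1 × 2.06 = 2.060 m
P_cr = π²EI / L_e² = π² × 197×10⁹ × 1.071×10^-6 / 2.060² = 4.909×10^5 N

P_cr ≈ 491 kN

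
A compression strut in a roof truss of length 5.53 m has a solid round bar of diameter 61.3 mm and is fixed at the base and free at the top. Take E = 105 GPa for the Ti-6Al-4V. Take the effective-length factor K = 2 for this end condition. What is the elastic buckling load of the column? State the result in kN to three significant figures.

I = πd⁴/64 = π×61.3⁴/64 = 6.931×10^5 mm⁴
I = 6.931×10^5 mm⁴ = 6.931×10^-7 m⁴
Effective length L_e = K·L = 2 × 5.53 = 11.06 m
P_cr = π²EI / L_e² = π² × 105×10⁹ × 6.931×10^-7 / 11.06² = 5.872×10^3 N

P_cr ≈ 5.87 kN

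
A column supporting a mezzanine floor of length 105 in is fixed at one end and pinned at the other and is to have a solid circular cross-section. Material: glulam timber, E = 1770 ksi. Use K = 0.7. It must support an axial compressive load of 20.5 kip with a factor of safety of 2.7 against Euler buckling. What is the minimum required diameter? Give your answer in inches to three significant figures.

Required P_cr = n·P = 2.7 × 20.5 = 55.35 kip
L_e = K·L = 0.7 × 105 = 73.50 in
Required I = P_cr·L_e²/(π²E) = 5.535×10^4 × 73.50² / (π² × 1.77×10^6) = 17.12 in⁴
Solid circle: I = πd⁴/64  ⇒  d = (64I/π)^(1/4) = (64×17.12/π)^(1/4) = 4.32 in

d ≈ 4.32 in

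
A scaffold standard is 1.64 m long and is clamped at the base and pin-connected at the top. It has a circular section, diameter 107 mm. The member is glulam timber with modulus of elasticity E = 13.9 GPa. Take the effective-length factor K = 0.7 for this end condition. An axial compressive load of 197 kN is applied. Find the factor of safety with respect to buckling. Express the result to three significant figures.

n ≈ 3.40

I = πd⁴/64 = π×107⁴/64 = 6.434×10^6 mm⁴
I = 6.434×10^6 mm⁴ = 6.434×10^-6 m⁴
Effective length L_e = K·L = 0.7 × 1.64 = 1.148 m
P_cr = π²EI / L_e² = π² × 13.9×10⁹ × 6.434×10^-6 / 1.148² = 6.698×10^5 N
Factor of safety n = P_cr / P = 669.79 / 197 = 3.40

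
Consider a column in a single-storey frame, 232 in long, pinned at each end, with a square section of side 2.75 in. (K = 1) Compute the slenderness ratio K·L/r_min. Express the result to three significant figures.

I = a⁴/12 = 2.75⁴/12 = 4.766 in⁴
A = 7.562 in²;  r_min = √(I/A) = √(4.766/7.562) = 0.7939 in
L_e = K·L = 1 × 232 = 232.0 in
λ = L_e / r_min = 232.00 / 0.7939 = 292

λ ≈ 292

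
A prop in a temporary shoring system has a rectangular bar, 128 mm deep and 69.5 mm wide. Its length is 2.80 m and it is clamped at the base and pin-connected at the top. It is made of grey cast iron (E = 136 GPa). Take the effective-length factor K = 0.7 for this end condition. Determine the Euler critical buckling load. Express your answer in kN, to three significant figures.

Buckling occurs about the weak axis: I_min = h·b³/12 with b = 69.5 mm (the shorter side).
I_min = 128×69.5³/12 = 3.581×10^6 mm⁴
I = 3.581×10^6 mm⁴ = 3.581×10^-6 m⁴
Effective length L_e = K·L = 0.7 × 2.80 = 1.960 m
P_cr = π²EI / L_e² = π² × 136×10⁹ × 3.581×10^-6 / 1.960² = 1.251×10^6 N

P_cr ≈ 1250 kN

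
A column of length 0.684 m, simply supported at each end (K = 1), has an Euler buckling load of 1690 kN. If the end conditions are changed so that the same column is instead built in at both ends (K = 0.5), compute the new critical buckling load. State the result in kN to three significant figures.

P_cr ≈ 6760 kN

P_cr ∝ 1/K², so P_cr,new = P_cr,old × (K_old/K_new)² = 1690 × (1/0.5)²
= 1690 × 4.000 = 6760 kN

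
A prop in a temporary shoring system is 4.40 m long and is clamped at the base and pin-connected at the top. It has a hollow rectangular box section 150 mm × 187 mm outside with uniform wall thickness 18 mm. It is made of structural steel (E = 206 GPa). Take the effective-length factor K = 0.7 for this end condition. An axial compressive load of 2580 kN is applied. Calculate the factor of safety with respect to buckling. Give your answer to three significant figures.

n ≈ 2.82

Inner dimensions: h_i = 187 − 2×18 = 151.0 mm, b_i = 150 − 2×18 = 114.0 mm
Weak-axis I_min = (h_o·b_o³ − h_i·b_i³)/12 with b_o = 150, b_i = 114.0 mm (shorter outer/inner sides).
I_min = (187×150³ − 151.0×114.0³)/12 = 3.395×10^7 mm⁴
I = 3.395×10^7 mm⁴ = 3.395×10^-5 m⁴
Effective length L_e = K·L = 0.7 × 4.40 = 3.080 m
P_cr = π²EI / L_e² = π² × 206×10⁹ × 3.395×10^-5 / 3.080² = 7.276×10^6 N
Factor of safety n = P_cr / P = 7276.4 / 2580 = 2.82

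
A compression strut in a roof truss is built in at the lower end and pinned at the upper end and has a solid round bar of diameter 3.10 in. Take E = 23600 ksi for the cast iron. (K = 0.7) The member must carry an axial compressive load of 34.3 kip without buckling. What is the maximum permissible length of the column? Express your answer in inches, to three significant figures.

I = πd⁴/64 = π×3.10⁴/64 = 4.533 in⁴
At the buckling limit P_cr = P = 3.430×10^4 lb
From P_cr = π²EI/(K·L)²:  L = (1/K)·√(π²EI/P_cr) = (1/0.7)·√(π²×2.36×10^7×4.533/3.430×10^4)
L = 251 in

L_max ≈ 251 in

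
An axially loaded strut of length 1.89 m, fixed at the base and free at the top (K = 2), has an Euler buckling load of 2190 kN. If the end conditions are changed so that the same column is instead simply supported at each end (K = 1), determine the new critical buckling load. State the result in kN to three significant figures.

P_cr ≈ 8760 kN

P_cr ∝ 1/K², so P_cr,new = P_cr,old × (K_old/K_new)² = 2190 × (2/1)²
= 2190 × 4.000 = 8760 kN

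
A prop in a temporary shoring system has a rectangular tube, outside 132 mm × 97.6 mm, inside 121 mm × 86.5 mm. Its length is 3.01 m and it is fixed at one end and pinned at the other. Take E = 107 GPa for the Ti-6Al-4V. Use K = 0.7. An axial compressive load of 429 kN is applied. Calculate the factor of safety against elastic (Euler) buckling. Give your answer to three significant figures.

n ≈ 2.05

Weak-axis I_min = (h_o·b_o³ − h_i·b_i³)/12 with b_o = 97.6, b_i = 86.50 mm (shorter outer/inner sides).
I_min = (132×97.6³ − 121.0×86.50³)/12 = 3.701×10^6 mm⁴
I = 3.701×10^6 mm⁴ = 3.701×10^-6 m⁴
Effective length L_e = K·L = 0.7 × 3.01 = 2.107 m
P_cr = π²EI / L_e² = π² × 107×10⁹ × 3.701×10^-6 / 2.107² = 8.803×10^5 N
Factor of safety n = P_cr / P = 880.33 / 429 = 2.05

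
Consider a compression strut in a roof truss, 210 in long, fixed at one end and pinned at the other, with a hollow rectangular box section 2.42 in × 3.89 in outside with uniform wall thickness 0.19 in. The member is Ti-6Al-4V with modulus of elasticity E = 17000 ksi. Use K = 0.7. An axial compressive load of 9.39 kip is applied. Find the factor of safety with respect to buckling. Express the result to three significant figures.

n ≈ 1.75

Inner dimensions: h_i = 3.89 − 2×0.19 = 3.510 in, b_i = 2.42 − 2×0.19 = 2.040 in
Weak-axis I_min = (h_o·b_o³ − h_i·b_i³)/12 with b_o = 2.42, b_i = 2.040 in (shorter outer/inner sides).
I_min = (3.89×2.42³ − 3.510×2.040³)/12 = 2.111 in⁴
Effective length L_e = K·L = 0.7 × 210 = 147.0 in
P_cr = π²EI / L_e² = π² × 17000×10³ × 2.111 / 147.0² = 1.639×10^4 lb
Factor of safety n = P_cr / P = 16.391 / 9.39 = 1.75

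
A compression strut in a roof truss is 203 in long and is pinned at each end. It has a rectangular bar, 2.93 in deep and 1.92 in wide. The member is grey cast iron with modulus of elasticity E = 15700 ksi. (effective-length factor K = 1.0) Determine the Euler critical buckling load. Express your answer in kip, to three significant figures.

P_cr ≈ 6.50 kip

Buckling occurs about the weak axis: I_min = h·b³/12 with b = 1.92 in (the shorter side).
I_min = 2.93×1.92³/12 = 1.728 in⁴
Effective length L_e = K·L = 1 × 203 = 203.0 in
P_cr = π²EI / L_e² = π² × 15700×10³ × 1.728 / 203.0² = 6.498×10^3 lb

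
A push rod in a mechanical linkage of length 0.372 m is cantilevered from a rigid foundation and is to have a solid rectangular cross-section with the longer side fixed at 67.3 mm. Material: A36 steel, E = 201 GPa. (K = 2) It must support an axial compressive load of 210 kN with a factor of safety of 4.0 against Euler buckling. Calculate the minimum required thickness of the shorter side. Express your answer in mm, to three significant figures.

b ≈ 34.7 mm

Required P_cr = n·P = 4.0 × 210 = 840.0 kN
L_e = K·L = 2 × 0.372 = 0.7440 m
Required I = P_cr·L_e²/(π²E) = 8.400×10^5 × 0.7440² / (π² × 2.01×10^11) = 2.344×10^-7 m⁴
I_req = 2.344×10^5 mm⁴
Rectangle, weak axis: I_min = h·b³/12 with h = 67.3 mm fixed  ⇒  b = (12I/h)^(1/3) = 34.7 mm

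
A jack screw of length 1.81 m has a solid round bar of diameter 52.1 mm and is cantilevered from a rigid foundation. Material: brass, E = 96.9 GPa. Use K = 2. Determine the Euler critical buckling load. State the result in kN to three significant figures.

P_cr ≈ 26.4 kN

I = πd⁴/64 = π×52.1⁴/64 = 3.617×10^5 mm⁴
I = 3.617×10^5 mm⁴ = 3.617×10^-7 m⁴
Effective length L_e = K·L = 2 × 1.81 = 3.620 m
P_cr = π²EI / L_e² = π² × 96.9×10⁹ × 3.617×10^-7 / 3.620² = 2.640×10^4 N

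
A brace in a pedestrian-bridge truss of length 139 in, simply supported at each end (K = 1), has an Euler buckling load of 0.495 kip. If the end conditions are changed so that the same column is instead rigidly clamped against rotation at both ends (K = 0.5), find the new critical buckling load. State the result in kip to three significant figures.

P_cr ≈ 1.98 kip

P_cr ∝ 1/K², so P_cr,new = P_cr,old × (K_old/K_new)² = 0.495 × (1/0.5)²
= 0.495 × 4.000 = 1.98 kip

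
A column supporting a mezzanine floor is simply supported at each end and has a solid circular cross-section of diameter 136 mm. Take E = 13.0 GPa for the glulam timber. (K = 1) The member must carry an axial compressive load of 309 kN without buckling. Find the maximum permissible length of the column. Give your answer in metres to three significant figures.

I = πd⁴/64 = π×136⁴/64 = 1.679×10^7 mm⁴
I = 1.679×10^-5 m⁴
At the buckling limit P_cr = P = 3.090×10^5 N
From P_cr = π²EI/(K·L)²:  L = (1/K)·√(π²EI/P_cr) = (1/1)·√(π²×1.30×10^10×1.679×10^-5/3.090×10^5)
L = 2.64 m

L_max ≈ 2.64 m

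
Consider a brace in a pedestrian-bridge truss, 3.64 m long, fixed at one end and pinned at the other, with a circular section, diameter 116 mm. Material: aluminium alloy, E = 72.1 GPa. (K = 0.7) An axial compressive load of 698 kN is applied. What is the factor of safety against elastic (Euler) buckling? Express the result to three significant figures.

I = πd⁴/64 = π×116⁴/64 = 8.888×10^6 mm⁴
I = 8.888×10^6 mm⁴ = 8.888×10^-6 m⁴
Effective length L_e = K·L = 0.7 × 3.64 = 2.548 m
P_cr = π²EI / L_e² = π² × 72.1×10⁹ × 8.888×10^-6 / 2.548² = 9.742×10^5 N
Factor of safety n = P_cr / P = 974.18 / 698 = 1.40

n ≈ 1.40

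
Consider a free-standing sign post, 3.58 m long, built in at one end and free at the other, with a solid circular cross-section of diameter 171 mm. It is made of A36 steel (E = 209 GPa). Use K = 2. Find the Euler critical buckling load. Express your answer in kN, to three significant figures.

P_cr ≈ 1690 kN

I = πd⁴/64 = π×171⁴/64 = 4.197×10^7 mm⁴
I = 4.197×10^7 mm⁴ = 4.197×10^-5 m⁴
Effective length L_e = K·L = 2 × 3.58 = 7.160 m
P_cr = π²EI / L_e² = π² × 209×10⁹ × 4.197×10^-5 / 7.160² = 1.689×10^6 N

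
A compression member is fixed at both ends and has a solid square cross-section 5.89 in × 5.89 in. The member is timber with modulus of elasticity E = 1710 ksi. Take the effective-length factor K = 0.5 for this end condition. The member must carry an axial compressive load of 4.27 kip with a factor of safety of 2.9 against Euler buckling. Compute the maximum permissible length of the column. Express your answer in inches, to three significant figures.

L_max ≈ 739 in

I = a⁴/12 = 5.89⁴/12 = 100.3 in⁴
Required critical load P_cr = n·P = 2.9 × 4.27 = 12.38 kip = 1.238×10^4 lb
From P_cr = π²EI/(K·L)²:  L = (1/K)·√(π²EI/P_cr) = (1/0.5)·√(π²×1.71×10^6×100.3/1.238×10^4)
L = 739 in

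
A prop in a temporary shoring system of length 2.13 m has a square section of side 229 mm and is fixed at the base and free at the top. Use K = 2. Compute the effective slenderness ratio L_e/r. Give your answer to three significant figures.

λ ≈ 64.4

For a square r = a/√12 = 229/√12 = 66.11 mm
L_e = K·L = 2 × 2.13 m = 4.260 m = 4260.0 mm
λ = L_e / r_min = 4260.0 / 66.11 = 64.4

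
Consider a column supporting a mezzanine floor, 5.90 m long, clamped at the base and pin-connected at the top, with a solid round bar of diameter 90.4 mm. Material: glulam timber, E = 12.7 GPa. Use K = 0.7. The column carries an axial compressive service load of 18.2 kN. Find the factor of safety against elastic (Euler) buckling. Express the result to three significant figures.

n ≈ 1.32

I = πd⁴/64 = π×90.4⁴/64 = 3.278×10^6 mm⁴
I = 3.278×10^6 mm⁴ = 3.278×10^-6 m⁴
Effective length L_e = K·L = 0.7 × 5.90 = 4.130 m
P_cr = π²EI / L_e² = π² × 12.7×10⁹ × 3.278×10^-6 / 4.130² = 2.409×10^4 N
Factor of safety n = P_cr / P = 24.091 / 18.2 = 1.32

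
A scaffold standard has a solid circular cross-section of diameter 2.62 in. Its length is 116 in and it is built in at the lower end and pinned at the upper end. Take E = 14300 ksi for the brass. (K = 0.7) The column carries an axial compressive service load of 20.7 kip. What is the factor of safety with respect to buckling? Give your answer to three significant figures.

I = πd⁴/64 = π×2.62⁴/64 = 2.313 in⁴
Effective length L_e = K·L = 0.7 × 116 = 81.20 in
P_cr = π²EI / L_e² = π² × 14300×10³ × 2.313 / 81.20² = 4.951×10^4 lb
Factor of safety n = P_cr / P = 49.511 / 20.7 = 2.39

n ≈ 2.39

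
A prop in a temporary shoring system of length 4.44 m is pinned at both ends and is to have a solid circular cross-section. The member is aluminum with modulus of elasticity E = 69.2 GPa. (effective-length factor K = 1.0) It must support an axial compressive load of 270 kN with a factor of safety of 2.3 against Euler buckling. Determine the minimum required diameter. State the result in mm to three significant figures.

Required P_cr = n·P = 2.3 × 270 = 621.0 kN
L_e = K·L = 1 × 4.44 = 4.440 m
Required I = P_cr·L_e²/(π²E) = 6.210×10^5 × 4.440² / (π² × 6.92×10^10) = 1.792×10^-5 m⁴
I_req = 1.792×10^7 mm⁴
Solid circle: I = πd⁴/64  ⇒  d = (64I/π)^(1/4) = (64×1.792×10^7/π)^(1/4) = 138 mm

d ≈ 138 mm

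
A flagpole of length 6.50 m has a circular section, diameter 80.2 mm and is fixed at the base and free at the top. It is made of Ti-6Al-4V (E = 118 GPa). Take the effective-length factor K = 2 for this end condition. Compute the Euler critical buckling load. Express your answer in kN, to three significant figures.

P_cr ≈ 14.0 kN

I = πd⁴/64 = π×80.2⁴/64 = 2.031×10^6 mm⁴
I = 2.031×10^6 mm⁴ = 2.031×10^-6 m⁴
Effective length L_e = K·L = 2 × 6.50 = 13.00 m
P_cr = π²EI / L_e² = π² × 118×10⁹ × 2.031×10^-6 / 13.00² = 1.399×10^4 N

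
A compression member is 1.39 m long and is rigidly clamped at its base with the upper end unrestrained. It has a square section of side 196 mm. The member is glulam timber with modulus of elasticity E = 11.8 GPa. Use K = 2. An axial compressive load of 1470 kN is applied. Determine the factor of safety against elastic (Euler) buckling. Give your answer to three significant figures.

n ≈ 1.26

I = a⁴/12 = 196⁴/12 = 1.230×10^8 mm⁴
I = 1.230×10^8 mm⁴ = 1.230×10^-4 m⁴
Effective length L_e = K·L = 2 × 1.39 = 2.780 m
P_cr = π²EI / L_e² = π² × 11.8×10⁹ × 1.230×10^-4 / 2.780² = 1.853×10^6 N
Factor of safety n = P_cr / P = 1853.3 / 1470 = 1.26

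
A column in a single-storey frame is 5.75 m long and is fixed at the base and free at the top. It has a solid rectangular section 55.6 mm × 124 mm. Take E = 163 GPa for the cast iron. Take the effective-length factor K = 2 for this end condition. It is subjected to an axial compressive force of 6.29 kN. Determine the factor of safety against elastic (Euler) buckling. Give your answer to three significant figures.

Buckling occurs about the weak axis: I_min = h·b³/12 with b = 55.6 mm (the shorter side).
I_min = 124×55.6³/12 = 1.776×10^6 mm⁴
I = 1.776×10^6 mm⁴ = 1.776×10^-6 m⁴
Effective length L_e = K·L = 2 × 5.75 = 11.50 m
P_cr = π²EI / L_e² = π² × 163×10⁹ × 1.776×10^-6 / 11.50² = 2.161×10^4 N
Factor of safety n = P_cr / P = 21.605 / 6.29 = 3.43

n ≈ 3.43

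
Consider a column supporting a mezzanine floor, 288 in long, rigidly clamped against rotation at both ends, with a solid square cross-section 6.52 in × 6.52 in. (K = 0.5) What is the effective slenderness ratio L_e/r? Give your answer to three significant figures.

λ ≈ 76.5

I = a⁴/12 = 6.52⁴/12 = 150.6 in⁴
A = 42.51 in²;  r_min = √(I/A) = √(150.6/42.51) = 1.882 in
L_e = K·L = 0.5 × 288 = 144.0 in
λ = L_e / r_min = 144.00 / 1.882 = 76.5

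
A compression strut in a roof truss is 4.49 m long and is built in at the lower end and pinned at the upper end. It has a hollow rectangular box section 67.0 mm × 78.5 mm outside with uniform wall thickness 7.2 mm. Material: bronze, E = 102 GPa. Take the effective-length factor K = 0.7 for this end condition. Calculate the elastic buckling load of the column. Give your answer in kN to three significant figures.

Inner dimensions: h_i = 78.5 − 2×7.2 = 64.10 mm, b_i = 67.0 − 2×7.2 = 52.60 mm
Weak-axis I_min = (h_o·b_o³ − h_i·b_i³)/12 with b_o = 67.0, b_i = 52.60 mm (shorter outer/inner sides).
I_min = (78.5×67.0³ − 64.10×52.60³)/12 = 1.190×10^6 mm⁴
I = 1.190×10^6 mm⁴ = 1.190×10^-6 m⁴
Effective length L_e = K·L = 0.7 × 4.49 = 3.143 m
P_cr = π²EI / L_e² = π² × 102×10⁹ × 1.190×10^-6 / 3.143² = 1.213×10^5 N

P_cr ≈ 121 kN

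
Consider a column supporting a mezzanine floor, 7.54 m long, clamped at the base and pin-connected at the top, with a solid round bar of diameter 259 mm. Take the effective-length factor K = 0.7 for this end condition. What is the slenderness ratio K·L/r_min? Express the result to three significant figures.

For a solid circle r = d/4 = 259/4 = 64.75 mm
L_e = K·L = 0.7 × 7.54 m = 5.278 m = 5278.0 mm
λ = L_e / r_min = 5278.0 / 64.75 = 81.5

λ ≈ 81.5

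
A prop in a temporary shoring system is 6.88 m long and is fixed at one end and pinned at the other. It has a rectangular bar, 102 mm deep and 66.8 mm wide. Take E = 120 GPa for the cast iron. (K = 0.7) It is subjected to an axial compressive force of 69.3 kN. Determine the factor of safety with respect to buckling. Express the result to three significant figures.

Buckling occurs about the weak axis: I_min = h·b³/12 with b = 66.8 mm (the shorter side).
I_min = 102×66.8³/12 = 2.534×10^6 mm⁴
I = 2.534×10^6 mm⁴ = 2.534×10^-6 m⁴
Effective length L_e = K·L = 0.7 × 6.88 = 4.816 m
P_cr = π²EI / L_e² = π² × 120×10⁹ × 2.534×10^-6 / 4.816² = 1.294×10^5 N
Factor of safety n = P_cr / P = 129.38 / 69.3 = 1.87

n ≈ 1.87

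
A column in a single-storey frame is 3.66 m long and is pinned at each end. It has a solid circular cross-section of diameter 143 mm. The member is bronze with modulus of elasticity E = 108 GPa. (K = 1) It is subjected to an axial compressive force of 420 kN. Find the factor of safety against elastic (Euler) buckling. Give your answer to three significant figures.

I = πd⁴/64 = π×143⁴/64 = 2.053×10^7 mm⁴
I = 2.053×10^7 mm⁴ = 2.053×10^-5 m⁴
Effective length L_e = K·L = 1 × 3.66 = 3.660 m
P_cr = π²EI / L_e² = π² × 108×10⁹ × 2.053×10^-5 / 3.660² = 1.633×10^6 N
Factor of safety n = P_cr / P = 1633.3 / 420 = 3.89

n ≈ 3.89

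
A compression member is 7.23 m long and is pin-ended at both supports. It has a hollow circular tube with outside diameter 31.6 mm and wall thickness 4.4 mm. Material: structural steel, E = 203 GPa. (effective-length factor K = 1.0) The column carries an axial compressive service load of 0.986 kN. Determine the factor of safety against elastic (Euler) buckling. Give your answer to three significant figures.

Inner diameter d_i = 31.6 − 2×4.4 = 22.80 mm
I = π(d_o⁴ − d_i⁴)/64 = π(31.6⁴ − 22.80⁴)/64 = 3.568×10^4 mm⁴
I = 3.568×10^4 mm⁴ = 3.568×10^-8 m⁴
Effective length L_e = K·L = 1 × 7.23 = 7.230 m
P_cr = π²EI / L_e² = π² × 203×10⁹ × 3.568×10^-8 / 7.230² = 1.368×10^3 N
Factor of safety n = P_cr / P = 1.3676 / 0.986 = 1.39

n ≈ 1.39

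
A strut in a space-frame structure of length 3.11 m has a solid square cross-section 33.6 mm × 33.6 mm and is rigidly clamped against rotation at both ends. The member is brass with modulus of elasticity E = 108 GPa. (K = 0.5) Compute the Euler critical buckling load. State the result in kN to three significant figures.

P_cr ≈ 46.8 kN

I = a⁴/12 = 33.6⁴/12 = 1.062×10^5 mm⁴
I = 1.062×10^5 mm⁴ = 1.062×10^-7 m⁴
Effective length L_e = K·L = 0.5 × 3.11 = 1.555 m
P_cr = π²EI / L_e² = π² × 108×10⁹ × 1.062×10^-7 / 1.555² = 4.682×10^4 N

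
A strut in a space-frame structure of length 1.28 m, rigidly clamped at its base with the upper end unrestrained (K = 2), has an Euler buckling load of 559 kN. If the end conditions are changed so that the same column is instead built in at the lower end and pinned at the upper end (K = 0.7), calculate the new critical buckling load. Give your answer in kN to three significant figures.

P_cr ≈ 4560 kN

P_cr ∝ 1/K², so P_cr,new = P_cr,old × (K_old/K_new)² = 559 × (2/0.7)²
= 559 × 8.163 = 4560 kN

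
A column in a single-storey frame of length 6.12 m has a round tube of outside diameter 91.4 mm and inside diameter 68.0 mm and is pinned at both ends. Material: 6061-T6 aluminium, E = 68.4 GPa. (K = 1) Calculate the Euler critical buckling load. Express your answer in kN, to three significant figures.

P_cr ≈ 42.8 kN

d_o = 91.4 mm, d_i = 68.0 mm
I = π(d_o⁴ − d_i⁴)/64 = π(91.4⁴ − 68.00⁴)/64 = 2.376×10^6 mm⁴
I = 2.376×10^6 mm⁴ = 2.376×10^-6 m⁴
Effective length L_e = K·L = 1 × 6.12 = 6.120 m
P_cr = π²EI / L_e² = π² × 68.4×10⁹ × 2.376×10^-6 / 6.120² = 4.283×10^4 N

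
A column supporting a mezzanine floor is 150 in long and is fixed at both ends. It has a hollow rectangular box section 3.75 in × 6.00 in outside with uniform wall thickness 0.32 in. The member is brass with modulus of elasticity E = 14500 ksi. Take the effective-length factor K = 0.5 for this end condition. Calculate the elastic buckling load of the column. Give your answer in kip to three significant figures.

P_cr ≈ 329 kip

Inner dimensions: h_i = 6.00 − 2×0.32 = 5.360 in, b_i = 3.75 − 2×0.32 = 3.110 in
Weak-axis I_min = (h_o·b_o³ − h_i·b_i³)/12 with b_o = 3.75, b_i = 3.110 in (shorter outer/inner sides).
I_min = (6.00×3.75³ − 5.360×3.110³)/12 = 12.93 in⁴
Effective length L_e = K·L = 0.5 × 150 = 75.00 in
P_cr = π²EI / L_e² = π² × 14500×10³ × 12.93 / 75.00² = 3.290×10^5 lb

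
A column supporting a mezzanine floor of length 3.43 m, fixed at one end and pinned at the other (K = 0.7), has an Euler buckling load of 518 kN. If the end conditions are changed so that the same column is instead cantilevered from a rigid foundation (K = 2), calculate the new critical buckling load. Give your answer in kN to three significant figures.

P_cr ∝ 1/K², so P_cr,new = P_cr,old × (K_old/K_new)² = 518 × (0.7/2)²
= 518 × 0.1225 = 63.5 kN

P_cr ≈ 63.5 kN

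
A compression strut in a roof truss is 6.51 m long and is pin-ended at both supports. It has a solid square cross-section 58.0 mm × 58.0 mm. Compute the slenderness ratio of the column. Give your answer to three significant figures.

λ ≈ 389

For a square r = a/√12 = 58.0/√12 = 16.74 mm
L_e = K·L = 1 × 6.51 m = 6.510 m = 6510.0 mm
λ = L_e / r_min = 6510.0 / 16.74 = 389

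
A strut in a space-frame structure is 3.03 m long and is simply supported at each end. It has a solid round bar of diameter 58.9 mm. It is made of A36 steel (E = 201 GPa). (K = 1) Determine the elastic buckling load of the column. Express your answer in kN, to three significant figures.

P_cr ≈ 128 kN

I = πd⁴/64 = π×58.9⁴/64 = 5.908×10^5 mm⁴
I = 5.908×10^5 mm⁴ = 5.908×10^-7 m⁴
Effective length L_e = K·L = 1 × 3.03 = 3.030 m
P_cr = π²EI / L_e² = π² × 201×10⁹ × 5.908×10^-7 / 3.030² = 1.277×10^5 N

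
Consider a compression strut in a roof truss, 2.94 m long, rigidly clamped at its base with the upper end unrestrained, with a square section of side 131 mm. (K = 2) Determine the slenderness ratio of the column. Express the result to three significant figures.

λ ≈ 155

I = a⁴/12 = 131⁴/12 = 2.454×10^7 mm⁴
A = 1.716×10^4 mm²;  r_min = √(I/A) = √(2.454×10^7/1.716×10^4) = 37.82 mm
L_e = K·L = 2 × 2.94 m = 5.880 m = 5880.0 mm
λ = L_e / r_min = 5880.0 / 37.82 = 155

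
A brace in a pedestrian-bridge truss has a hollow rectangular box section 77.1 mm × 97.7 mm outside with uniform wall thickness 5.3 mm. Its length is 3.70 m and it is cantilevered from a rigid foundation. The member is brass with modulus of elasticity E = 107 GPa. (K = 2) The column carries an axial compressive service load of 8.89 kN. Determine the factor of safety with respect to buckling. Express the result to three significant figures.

n ≈ 3.46

Inner dimensions: h_i = 97.7 − 2×5.3 = 87.10 mm, b_i = 77.1 − 2×5.3 = 66.50 mm
Weak-axis I_min = (h_o·b_o³ − h_i·b_i³)/12 with b_o = 77.1, b_i = 66.50 mm (shorter outer/inner sides).
I_min = (97.7×77.1³ − 87.10×66.50³)/12 = 1.597×10^6 mm⁴
I = 1.597×10^6 mm⁴ = 1.597×10^-6 m⁴
Effective length L_e = K·L = 2 × 3.70 = 7.400 m
P_cr = π²EI / L_e² = π² × 107×10⁹ × 1.597×10^-6 / 7.400² = 3.080×10^4 N
Factor of safety n = P_cr / P = 30.796 / 8.89 = 3.46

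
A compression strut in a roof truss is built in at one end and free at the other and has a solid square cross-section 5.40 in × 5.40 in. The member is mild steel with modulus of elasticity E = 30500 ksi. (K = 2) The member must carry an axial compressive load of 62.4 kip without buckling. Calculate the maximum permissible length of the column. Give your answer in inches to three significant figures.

L_max ≈ 292 in

I = a⁴/12 = 5.40⁴/12 = 70.86 in⁴
At the buckling limit P_cr = P = 6.240×10^4 lb
From P_cr = π²EI/(K·L)²:  L = (1/K)·√(π²EI/P_cr) = (1/2)·√(π²×3.05×10^7×70.86/6.240×10^4)
L = 292 in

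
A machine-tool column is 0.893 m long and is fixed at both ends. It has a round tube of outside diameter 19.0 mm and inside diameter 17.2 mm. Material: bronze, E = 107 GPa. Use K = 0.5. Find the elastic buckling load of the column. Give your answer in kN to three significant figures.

P_cr ≈ 11.1 kN

d_o = 19.0 mm, d_i = 17.2 mm
I = π(d_o⁴ − d_i⁴)/64 = π(19.0⁴ − 17.20⁴)/64 = 2.101×10^3 mm⁴
I = 2.101×10^3 mm⁴ = 2.101×10^-9 m⁴
Effective length L_e = K·L = 0.5 × 0.893 = 0.4465 m
P_cr = π²EI / L_e² = π² × 107×10⁹ × 2.101×10^-9 / 0.4465² = 1.113×10^4 N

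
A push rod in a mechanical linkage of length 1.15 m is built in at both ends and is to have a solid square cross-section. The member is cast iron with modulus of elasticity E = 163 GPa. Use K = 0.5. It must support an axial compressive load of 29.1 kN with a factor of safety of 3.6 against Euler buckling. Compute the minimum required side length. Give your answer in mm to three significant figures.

a ≈ 22.5 mm

Required P_cr = n·P = 3.6 × 29.1 = 104.8 kN
L_e = K·L = 0.5 × 1.15 = 0.5750 m
Required I = P_cr·L_e²/(π²E) = 1.048×10^5 × 0.5750² / (π² × 1.63×10^11) = 2.153×10^-8 m⁴
I_req = 2.153×10^4 mm⁴
Solid square: I = a⁴/12  ⇒  a = (12I)^(1/4) = (12×2.153×10^4)^(1/4) = 22.5 mm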